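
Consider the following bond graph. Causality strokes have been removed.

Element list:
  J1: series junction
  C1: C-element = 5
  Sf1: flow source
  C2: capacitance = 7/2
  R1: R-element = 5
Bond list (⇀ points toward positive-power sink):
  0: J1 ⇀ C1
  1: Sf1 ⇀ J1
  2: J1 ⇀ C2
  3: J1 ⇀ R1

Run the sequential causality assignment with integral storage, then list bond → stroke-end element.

b0 |J1
b1 |Sf1
b2 |J1
b3 |J1

#1 stroke→Sf1  (Sf1 fixes flow; stroke at Sf1)
#0 stroke→J1  (common-f at J1 fixed by 1)
#2 stroke→J1  (J1 flow already set via bond 1)
#3 stroke→J1  (J1: bond 1 brought flow, rest push out)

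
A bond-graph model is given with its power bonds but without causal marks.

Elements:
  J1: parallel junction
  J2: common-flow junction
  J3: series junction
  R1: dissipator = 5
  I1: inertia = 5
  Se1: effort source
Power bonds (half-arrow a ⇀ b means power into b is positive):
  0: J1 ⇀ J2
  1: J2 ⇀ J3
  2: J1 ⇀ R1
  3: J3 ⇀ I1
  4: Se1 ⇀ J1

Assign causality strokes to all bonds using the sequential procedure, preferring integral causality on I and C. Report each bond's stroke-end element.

bond 0 →J2
bond 1 →J3
bond 2 →R1
bond 3 →I1
bond 4 →J1

b4 stroke→J1  (source Se1 imposes e)
b0 stroke→J2  (0-jn J1 has e-setter on 4)
b2 stroke→R1  (J1: bond 4 brought effort, rest push out)
b1 stroke→J3  (J2 needs exactly one f-in)
b3 stroke→I1  (J3 needs exactly one f-in)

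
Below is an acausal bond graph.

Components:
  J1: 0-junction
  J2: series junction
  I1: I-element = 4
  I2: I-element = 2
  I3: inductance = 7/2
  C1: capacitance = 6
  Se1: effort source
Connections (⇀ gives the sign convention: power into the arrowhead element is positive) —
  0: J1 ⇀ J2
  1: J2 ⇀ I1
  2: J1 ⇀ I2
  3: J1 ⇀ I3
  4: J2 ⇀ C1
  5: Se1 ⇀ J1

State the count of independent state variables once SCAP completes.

4  (C1, I1, I2, I3 all integral)

β5 |J1  (Se1: effort source, stroke at far end)
β0 |J2  (J1: bond 5 brought effort, rest push out)
β2 |I2  (0-jn J1 has e-setter on 5)
β3 |I3  (J1: bond 5 brought effort, rest push out)
β1 |I1  (I1 integral (f out))
β4 |J2  (common-f at J2 fixed by 1)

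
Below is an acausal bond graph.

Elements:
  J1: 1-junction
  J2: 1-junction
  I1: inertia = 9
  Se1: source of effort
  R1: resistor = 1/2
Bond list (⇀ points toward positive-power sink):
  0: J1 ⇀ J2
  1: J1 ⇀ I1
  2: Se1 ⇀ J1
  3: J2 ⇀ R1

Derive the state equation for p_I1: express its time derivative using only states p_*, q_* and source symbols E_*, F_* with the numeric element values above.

β2 |J1  (Se1: effort source, stroke at far end)
β1 |I1  (prefer integral on I1)
β0 |J1  (1-jn J1 has f-setter on 1)
β3 |J2  (J2 flow already set via bond 0)

dp_I1/dt = E_Se1 - p_I1/18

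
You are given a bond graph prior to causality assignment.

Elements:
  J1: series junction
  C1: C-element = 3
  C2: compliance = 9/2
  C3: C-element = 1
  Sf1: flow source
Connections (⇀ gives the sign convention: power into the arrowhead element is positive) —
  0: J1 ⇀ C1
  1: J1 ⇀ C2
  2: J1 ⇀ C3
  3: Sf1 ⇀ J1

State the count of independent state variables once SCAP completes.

β3 stroke→Sf1  (Sf1: flow source, stroke at near end)
β0 stroke→J1  (common-f at J1 fixed by 3)
β1 stroke→J1  (1-jn J1 has f-setter on 3)
β2 stroke→J1  (common-f at J1 fixed by 3)

3  (C1, C2, C3 all integral)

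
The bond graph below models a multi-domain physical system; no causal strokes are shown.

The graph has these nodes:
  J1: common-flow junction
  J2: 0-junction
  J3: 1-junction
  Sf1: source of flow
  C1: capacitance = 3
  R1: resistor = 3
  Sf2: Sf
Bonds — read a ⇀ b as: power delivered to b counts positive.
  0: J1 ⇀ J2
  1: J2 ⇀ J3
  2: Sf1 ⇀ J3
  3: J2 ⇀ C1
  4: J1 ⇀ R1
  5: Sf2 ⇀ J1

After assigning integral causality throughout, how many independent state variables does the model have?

1  (C1 all integral)

b2 stroke→Sf1  (Sf1: flow source, stroke at near end)
b5 stroke→Sf2  (Sf2: flow source, stroke at near end)
b0 stroke→J1  (J1 flow already set via bond 5)
b4 stroke→J1  (common-f at J1 fixed by 5)
b1 stroke→J3  (1-jn J3 has f-setter on 2)
b3 stroke→J2  (closing 0-jn rule on J2)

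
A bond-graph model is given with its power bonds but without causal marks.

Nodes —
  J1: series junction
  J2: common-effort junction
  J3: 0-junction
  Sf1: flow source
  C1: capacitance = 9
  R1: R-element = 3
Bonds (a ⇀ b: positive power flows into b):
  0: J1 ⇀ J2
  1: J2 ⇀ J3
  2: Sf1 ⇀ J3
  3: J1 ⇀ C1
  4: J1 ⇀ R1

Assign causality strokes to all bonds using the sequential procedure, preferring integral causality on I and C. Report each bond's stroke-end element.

bond 2 |Sf1  (Sf1 (Sf) sets flow on bond)
bond 1 |J3  (closing 0-jn rule on J3)
bond 0 |J2  (only one effort-in slot at J2)
bond 3 |J1  (1-jn J1 has f-setter on 0)
bond 4 |J1  (1-jn J1 has f-setter on 0)

b0 stroke at J2
b1 stroke at J3
b2 stroke at Sf1
b3 stroke at J1
b4 stroke at J1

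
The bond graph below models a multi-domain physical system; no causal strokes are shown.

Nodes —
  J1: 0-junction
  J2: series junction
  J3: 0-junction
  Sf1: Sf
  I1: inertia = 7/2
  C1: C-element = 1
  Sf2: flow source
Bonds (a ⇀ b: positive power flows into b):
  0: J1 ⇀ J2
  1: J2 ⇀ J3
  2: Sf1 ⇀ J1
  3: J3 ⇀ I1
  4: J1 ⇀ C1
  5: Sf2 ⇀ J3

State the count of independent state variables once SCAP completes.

2  (C1, I1 all integral)

bond 2 |Sf1  (Sf1 (Sf) sets flow on bond)
bond 5 |Sf2  (Sf2: flow source, stroke at near end)
bond 3 |I1  (I1: I, integral causality)
bond 1 |J3  (J3: last free bond brings effort in)
bond 0 |J2  (1-jn J2 has f-setter on 1)
bond 4 |J1  (closing 0-jn rule on J1)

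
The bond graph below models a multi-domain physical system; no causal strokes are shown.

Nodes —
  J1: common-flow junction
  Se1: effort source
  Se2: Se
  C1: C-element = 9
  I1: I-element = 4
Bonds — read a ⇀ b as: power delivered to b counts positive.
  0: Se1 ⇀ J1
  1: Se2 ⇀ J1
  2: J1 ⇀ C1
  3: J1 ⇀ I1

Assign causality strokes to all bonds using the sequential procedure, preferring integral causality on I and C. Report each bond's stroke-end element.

#0 stroke at J1  (Se1 fixes effort; stroke away)
#1 stroke at J1  (Se2: effort source, stroke at far end)
#2 stroke at J1  (C1 integral (e out))
#3 stroke at I1  (J1 needs exactly one f-in)

b0 stroke at J1
b1 stroke at J1
b2 stroke at J1
b3 stroke at I1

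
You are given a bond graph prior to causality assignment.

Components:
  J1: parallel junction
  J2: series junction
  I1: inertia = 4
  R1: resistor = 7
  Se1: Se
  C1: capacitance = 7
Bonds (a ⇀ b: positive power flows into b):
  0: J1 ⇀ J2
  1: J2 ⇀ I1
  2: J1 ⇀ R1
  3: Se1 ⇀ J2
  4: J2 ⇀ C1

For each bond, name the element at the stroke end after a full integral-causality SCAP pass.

β3 stroke at J2  (Se1 (Se) sets effort on bond)
β1 stroke at I1  (I1 integral (f out))
β0 stroke at J2  (1-jn J2 has f-setter on 1)
β4 stroke at J2  (common-f at J2 fixed by 1)
β2 stroke at J1  (closing 0-jn rule on J1)

bond 0 →J2
bond 1 →I1
bond 2 →J1
bond 3 →J2
bond 4 →J2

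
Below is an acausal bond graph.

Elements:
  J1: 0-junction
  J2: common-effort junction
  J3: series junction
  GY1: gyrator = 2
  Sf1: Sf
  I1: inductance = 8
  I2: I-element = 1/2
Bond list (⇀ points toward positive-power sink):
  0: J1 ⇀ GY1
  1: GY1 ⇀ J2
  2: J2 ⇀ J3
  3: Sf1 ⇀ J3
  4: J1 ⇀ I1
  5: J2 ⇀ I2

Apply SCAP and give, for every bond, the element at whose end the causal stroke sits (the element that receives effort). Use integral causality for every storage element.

#0 →J1
#1 →J2
#2 →J3
#3 →Sf1
#4 →I1
#5 →I2

bond 3 |Sf1  (Sf1: flow source, stroke at near end)
bond 2 |J3  (common-f at J3 fixed by 3)
bond 4 |I1  (I1 outputs flow p/I1)
bond 0 |J1  (closing 0-jn rule on J1)
bond 1 |J2  (GY GY1: same side as bond 0)
bond 5 |I2  (J2: bond 1 brought effort, rest push out)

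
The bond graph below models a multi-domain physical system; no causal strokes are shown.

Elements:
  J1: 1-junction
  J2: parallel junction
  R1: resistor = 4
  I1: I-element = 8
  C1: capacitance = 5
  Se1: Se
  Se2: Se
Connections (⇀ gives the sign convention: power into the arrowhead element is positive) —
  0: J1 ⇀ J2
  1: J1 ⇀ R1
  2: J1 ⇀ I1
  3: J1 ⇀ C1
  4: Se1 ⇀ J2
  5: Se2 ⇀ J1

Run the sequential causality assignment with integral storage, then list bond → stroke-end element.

#4 →J2  (Se1: effort source, stroke at far end)
#5 →J1  (Se2: effort source, stroke at far end)
#0 →J1  (J2 effort already set via bond 4)
#2 →I1  (I1 integral (f out))
#1 →J1  (J1 flow already set via bond 2)
#3 →J1  (J1 flow already set via bond 2)

#0 →J1
#1 →J1
#2 →I1
#3 →J1
#4 →J2
#5 →J1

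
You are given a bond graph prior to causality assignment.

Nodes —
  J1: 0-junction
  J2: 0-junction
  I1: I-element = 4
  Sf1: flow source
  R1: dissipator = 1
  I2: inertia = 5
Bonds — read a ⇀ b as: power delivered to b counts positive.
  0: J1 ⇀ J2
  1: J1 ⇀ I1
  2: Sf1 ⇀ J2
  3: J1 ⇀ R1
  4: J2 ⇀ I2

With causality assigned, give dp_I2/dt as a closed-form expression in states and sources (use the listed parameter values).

dp_I2/dt = F_Sf1 - p_I1/4 - p_I2/5

#2 stroke→Sf1  (Sf1: flow source, stroke at near end)
#1 stroke→I1  (prefer integral on I1)
#4 stroke→I2  (I2 outputs flow p/I2)
#0 stroke→J2  (closing 0-jn rule on J2)
#3 stroke→J1  (only one effort-in slot at J1)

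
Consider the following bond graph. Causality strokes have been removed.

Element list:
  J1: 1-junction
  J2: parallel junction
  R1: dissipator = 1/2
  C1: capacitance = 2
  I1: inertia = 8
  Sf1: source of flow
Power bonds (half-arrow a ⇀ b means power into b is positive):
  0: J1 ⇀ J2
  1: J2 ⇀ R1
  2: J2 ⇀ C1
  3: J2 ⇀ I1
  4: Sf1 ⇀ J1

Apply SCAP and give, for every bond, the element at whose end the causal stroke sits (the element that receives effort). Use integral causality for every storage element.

bond 0 stroke→J1
bond 1 stroke→R1
bond 2 stroke→J2
bond 3 stroke→I1
bond 4 stroke→Sf1

b4 →Sf1  (Sf1 fixes flow; stroke at Sf1)
b0 →J1  (1-jn J1 has f-setter on 4)
b2 →J2  (C1 outputs effort q/C1)
b1 →R1  (0-jn J2 has e-setter on 2)
b3 →I1  (J2 effort already set via bond 2)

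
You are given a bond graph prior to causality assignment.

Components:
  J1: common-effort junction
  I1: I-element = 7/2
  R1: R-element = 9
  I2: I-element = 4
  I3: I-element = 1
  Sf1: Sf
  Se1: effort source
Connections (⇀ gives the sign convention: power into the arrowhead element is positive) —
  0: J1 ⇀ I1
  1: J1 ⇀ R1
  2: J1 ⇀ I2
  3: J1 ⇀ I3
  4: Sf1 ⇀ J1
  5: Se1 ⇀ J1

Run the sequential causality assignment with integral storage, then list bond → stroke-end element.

#4 stroke at Sf1  (Sf1 fixes flow; stroke at Sf1)
#5 stroke at J1  (Se1 fixes effort; stroke away)
#0 stroke at I1  (0-jn J1 has e-setter on 5)
#1 stroke at R1  (J1 effort already set via bond 5)
#2 stroke at I2  (common-e at J1 fixed by 5)
#3 stroke at I3  (J1 effort already set via bond 5)

β0 |I1
β1 |R1
β2 |I2
β3 |I3
β4 |Sf1
β5 |J1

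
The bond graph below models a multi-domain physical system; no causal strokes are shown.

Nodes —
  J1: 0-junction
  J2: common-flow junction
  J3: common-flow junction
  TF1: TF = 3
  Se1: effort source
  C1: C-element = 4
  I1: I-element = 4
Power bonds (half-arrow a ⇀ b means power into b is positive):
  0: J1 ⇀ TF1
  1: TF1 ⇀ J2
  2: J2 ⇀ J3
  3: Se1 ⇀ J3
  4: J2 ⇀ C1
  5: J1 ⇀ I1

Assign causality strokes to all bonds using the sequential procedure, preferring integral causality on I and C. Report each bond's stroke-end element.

bond 0 |J1
bond 1 |TF1
bond 2 |J2
bond 3 |J3
bond 4 |J2
bond 5 |I1

β3 stroke at J3  (source Se1 imposes e)
β2 stroke at J2  (J3 needs exactly one f-in)
β4 stroke at J2  (C1 outputs effort q/C1)
β1 stroke at TF1  (J2 needs exactly one f-in)
β0 stroke at J1  (TF1 one-in-one-out from 1)
β5 stroke at I1  (J1 effort already set via bond 0)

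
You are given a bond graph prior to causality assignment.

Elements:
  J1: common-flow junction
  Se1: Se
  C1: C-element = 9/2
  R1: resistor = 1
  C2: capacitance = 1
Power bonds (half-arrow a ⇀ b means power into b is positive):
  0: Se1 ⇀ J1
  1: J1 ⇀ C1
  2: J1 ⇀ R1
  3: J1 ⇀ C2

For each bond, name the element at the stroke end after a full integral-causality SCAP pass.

bond 0 stroke at J1
bond 1 stroke at J1
bond 2 stroke at R1
bond 3 stroke at J1

β0 |J1  (source Se1 imposes e)
β1 |J1  (prefer integral on C1)
β3 |J1  (prefer integral on C2)
β2 |R1  (J1 needs exactly one f-in)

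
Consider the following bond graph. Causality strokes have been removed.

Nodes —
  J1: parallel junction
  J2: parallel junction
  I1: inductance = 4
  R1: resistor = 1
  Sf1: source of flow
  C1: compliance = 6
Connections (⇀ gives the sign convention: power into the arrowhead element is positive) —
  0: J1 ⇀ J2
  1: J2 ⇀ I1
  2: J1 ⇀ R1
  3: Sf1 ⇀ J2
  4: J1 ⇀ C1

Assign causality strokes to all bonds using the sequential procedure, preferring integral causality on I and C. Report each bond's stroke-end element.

β3 stroke→Sf1  (Sf1 fixes flow; stroke at Sf1)
β1 stroke→I1  (I1 integral (f out))
β0 stroke→J2  (J2 needs exactly one e-in)
β4 stroke→J1  (C1 outputs effort q/C1)
β2 stroke→R1  (0-jn J1 has e-setter on 4)

β0 stroke→J2
β1 stroke→I1
β2 stroke→R1
β3 stroke→Sf1
β4 stroke→J1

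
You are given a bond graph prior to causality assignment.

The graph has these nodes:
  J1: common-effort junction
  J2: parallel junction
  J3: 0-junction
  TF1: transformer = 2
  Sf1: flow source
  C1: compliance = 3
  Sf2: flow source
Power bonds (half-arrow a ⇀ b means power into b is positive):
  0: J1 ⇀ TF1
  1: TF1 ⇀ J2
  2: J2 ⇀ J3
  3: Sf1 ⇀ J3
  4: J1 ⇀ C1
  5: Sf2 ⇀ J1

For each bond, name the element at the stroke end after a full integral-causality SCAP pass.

β3 stroke at Sf1  (Sf1: flow source, stroke at near end)
β5 stroke at Sf2  (Sf2 fixes flow; stroke at Sf2)
β2 stroke at J3  (J3 needs exactly one e-in)
β1 stroke at J2  (J2: last free bond brings effort in)
β0 stroke at TF1  (TF1: transformer flips bond 1)
β4 stroke at J1  (closing 0-jn rule on J1)

b0 |TF1
b1 |J2
b2 |J3
b3 |Sf1
b4 |J1
b5 |Sf2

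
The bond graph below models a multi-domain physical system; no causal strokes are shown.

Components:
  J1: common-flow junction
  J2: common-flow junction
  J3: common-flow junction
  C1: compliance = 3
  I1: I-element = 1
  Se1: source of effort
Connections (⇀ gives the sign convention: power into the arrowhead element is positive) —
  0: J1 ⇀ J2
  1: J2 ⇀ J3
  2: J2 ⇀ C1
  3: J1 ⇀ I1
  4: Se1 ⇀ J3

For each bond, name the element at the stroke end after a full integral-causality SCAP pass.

b4 →J3  (Se1 (Se) sets effort on bond)
b1 →J2  (only one flow-in slot at J3)
b2 →J2  (C1: C, integral causality)
b0 →J1  (J2 needs exactly one f-in)
b3 →I1  (closing 1-jn rule on J1)

#0 |J1
#1 |J2
#2 |J2
#3 |I1
#4 |J3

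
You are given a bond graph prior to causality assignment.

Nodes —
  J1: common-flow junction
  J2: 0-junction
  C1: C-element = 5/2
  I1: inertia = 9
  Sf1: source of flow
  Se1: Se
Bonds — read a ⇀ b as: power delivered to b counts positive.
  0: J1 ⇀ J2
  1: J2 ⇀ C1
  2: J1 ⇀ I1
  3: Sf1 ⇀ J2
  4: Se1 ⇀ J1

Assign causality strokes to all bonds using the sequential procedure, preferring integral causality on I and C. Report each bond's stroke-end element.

b0 stroke at J1
b1 stroke at J2
b2 stroke at I1
b3 stroke at Sf1
b4 stroke at J1

bond 3 |Sf1  (source Sf1 imposes f)
bond 4 |J1  (Se1: effort source, stroke at far end)
bond 1 |J2  (C1 integral (e out))
bond 0 |J1  (J2 effort already set via bond 1)
bond 2 |I1  (J1: last free bond brings flow in)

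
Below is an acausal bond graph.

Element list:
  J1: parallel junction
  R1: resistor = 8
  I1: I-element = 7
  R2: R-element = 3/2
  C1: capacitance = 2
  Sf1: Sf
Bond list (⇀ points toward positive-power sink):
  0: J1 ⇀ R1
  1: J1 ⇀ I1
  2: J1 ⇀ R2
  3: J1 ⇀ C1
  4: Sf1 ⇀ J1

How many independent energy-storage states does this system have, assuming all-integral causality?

2  (C1, I1 all integral)

β4 →Sf1  (Sf1: flow source, stroke at near end)
β1 →I1  (prefer integral on I1)
β3 →J1  (C1 integral (e out))
β0 →R1  (J1 effort already set via bond 3)
β2 →R2  (common-e at J1 fixed by 3)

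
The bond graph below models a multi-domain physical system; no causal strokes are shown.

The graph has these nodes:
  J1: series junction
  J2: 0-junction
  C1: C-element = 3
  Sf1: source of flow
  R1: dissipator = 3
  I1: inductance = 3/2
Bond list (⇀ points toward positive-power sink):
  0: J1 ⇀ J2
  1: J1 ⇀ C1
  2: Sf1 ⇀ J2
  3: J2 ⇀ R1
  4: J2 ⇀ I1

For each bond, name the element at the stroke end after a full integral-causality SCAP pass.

β2 |Sf1  (Sf1 (Sf) sets flow on bond)
β1 |J1  (C1 outputs effort q/C1)
β0 |J2  (J1 needs exactly one f-in)
β3 |R1  (common-e at J2 fixed by 0)
β4 |I1  (0-jn J2 has e-setter on 0)

b0 stroke→J2
b1 stroke→J1
b2 stroke→Sf1
b3 stroke→R1
b4 stroke→I1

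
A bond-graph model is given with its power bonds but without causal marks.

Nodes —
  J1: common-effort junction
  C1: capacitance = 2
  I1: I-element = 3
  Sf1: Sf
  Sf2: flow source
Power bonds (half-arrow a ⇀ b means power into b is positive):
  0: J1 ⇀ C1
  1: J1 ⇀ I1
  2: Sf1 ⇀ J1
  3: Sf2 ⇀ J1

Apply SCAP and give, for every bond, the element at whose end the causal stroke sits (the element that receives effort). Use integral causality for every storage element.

β2 stroke at Sf1  (Sf1 (Sf) sets flow on bond)
β3 stroke at Sf2  (Sf2 fixes flow; stroke at Sf2)
β0 stroke at J1  (prefer integral on C1)
β1 stroke at I1  (0-jn J1 has e-setter on 0)

b0 stroke at J1
b1 stroke at I1
b2 stroke at Sf1
b3 stroke at Sf2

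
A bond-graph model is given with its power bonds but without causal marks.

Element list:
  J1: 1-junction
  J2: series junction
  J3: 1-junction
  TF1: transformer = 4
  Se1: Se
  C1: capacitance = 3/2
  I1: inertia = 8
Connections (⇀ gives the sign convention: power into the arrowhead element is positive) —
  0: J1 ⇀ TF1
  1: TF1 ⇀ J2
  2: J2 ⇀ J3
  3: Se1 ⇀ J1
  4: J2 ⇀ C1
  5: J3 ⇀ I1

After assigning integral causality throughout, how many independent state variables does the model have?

β3 stroke at J1  (source Se1 imposes e)
β0 stroke at TF1  (J1: last free bond brings flow in)
β1 stroke at J2  (TF1: transformer flips bond 0)
β4 stroke at J2  (C1: C, integral causality)
β2 stroke at J3  (closing 1-jn rule on J2)
β5 stroke at I1  (J3: last free bond brings flow in)

2  (C1, I1 all integral)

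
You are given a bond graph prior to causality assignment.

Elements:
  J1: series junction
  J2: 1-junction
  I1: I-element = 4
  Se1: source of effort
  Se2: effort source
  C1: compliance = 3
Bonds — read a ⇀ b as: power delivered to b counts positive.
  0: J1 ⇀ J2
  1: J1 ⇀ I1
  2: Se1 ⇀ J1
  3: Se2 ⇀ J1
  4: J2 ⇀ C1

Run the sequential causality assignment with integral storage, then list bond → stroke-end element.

β2 |J1  (Se1: effort source, stroke at far end)
β3 |J1  (source Se2 imposes e)
β1 |I1  (I1 outputs flow p/I1)
β0 |J1  (common-f at J1 fixed by 1)
β4 |J2  (common-f at J2 fixed by 0)

#0 |J1
#1 |I1
#2 |J1
#3 |J1
#4 |J2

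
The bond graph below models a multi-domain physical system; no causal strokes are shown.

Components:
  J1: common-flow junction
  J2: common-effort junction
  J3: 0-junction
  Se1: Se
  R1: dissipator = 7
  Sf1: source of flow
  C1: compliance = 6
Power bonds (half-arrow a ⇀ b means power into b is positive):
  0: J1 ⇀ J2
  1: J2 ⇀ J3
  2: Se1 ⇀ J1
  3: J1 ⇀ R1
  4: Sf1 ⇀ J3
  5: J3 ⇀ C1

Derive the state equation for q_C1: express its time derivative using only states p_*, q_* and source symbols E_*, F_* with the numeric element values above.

dq_C1/dt = E_Se1/7 + F_Sf1 - q_C1/42

#2 →J1  (Se1 (Se) sets effort on bond)
#4 →Sf1  (Sf1: flow source, stroke at near end)
#5 →J3  (C1 integral (e out))
#1 →J2  (common-e at J3 fixed by 5)
#0 →J1  (common-e at J2 fixed by 1)
#3 →R1  (closing 1-jn rule on J1)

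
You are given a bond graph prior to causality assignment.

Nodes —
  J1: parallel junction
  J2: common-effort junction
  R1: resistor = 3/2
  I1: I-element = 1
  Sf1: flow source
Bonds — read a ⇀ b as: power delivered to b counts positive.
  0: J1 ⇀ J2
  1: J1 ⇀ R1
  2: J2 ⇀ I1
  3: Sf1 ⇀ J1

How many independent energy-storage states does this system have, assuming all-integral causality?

1  (I1 all integral)

β3 stroke→Sf1  (Sf1: flow source, stroke at near end)
β2 stroke→I1  (I1: I, integral causality)
β0 stroke→J2  (closing 0-jn rule on J2)
β1 stroke→J1  (J1 needs exactly one e-in)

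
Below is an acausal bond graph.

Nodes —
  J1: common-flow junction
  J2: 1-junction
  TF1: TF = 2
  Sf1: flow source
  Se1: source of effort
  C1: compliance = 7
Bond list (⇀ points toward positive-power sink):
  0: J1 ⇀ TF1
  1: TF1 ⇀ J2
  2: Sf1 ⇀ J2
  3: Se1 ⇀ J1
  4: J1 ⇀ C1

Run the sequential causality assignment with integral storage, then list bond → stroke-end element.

b0 →TF1
b1 →J2
b2 →Sf1
b3 →J1
b4 →J1

β2 →Sf1  (source Sf1 imposes f)
β3 →J1  (Se1 (Se) sets effort on bond)
β1 →J2  (J2: bond 2 brought flow, rest push out)
β0 →TF1  (TF1: transformer flips bond 1)
β4 →J1  (1-jn J1 has f-setter on 0)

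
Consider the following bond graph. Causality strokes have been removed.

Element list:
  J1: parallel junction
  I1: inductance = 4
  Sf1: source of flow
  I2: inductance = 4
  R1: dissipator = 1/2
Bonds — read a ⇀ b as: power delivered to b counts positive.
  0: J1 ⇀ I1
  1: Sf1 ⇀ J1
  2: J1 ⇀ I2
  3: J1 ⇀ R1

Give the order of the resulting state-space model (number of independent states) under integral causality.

2  (I1, I2 all integral)

bond 1 |Sf1  (Sf1 (Sf) sets flow on bond)
bond 0 |I1  (I1 integral (f out))
bond 2 |I2  (I2 integral (f out))
bond 3 |J1  (J1 needs exactly one e-in)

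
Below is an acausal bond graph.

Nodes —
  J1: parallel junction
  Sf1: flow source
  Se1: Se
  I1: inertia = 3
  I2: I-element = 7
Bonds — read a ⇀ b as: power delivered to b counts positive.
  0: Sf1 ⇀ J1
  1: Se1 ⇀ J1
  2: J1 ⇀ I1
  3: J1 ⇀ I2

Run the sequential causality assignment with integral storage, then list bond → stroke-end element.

b0 stroke at Sf1
b1 stroke at J1
b2 stroke at I1
b3 stroke at I2

b0 stroke→Sf1  (Sf1 fixes flow; stroke at Sf1)
b1 stroke→J1  (Se1 (Se) sets effort on bond)
b2 stroke→I1  (J1 effort already set via bond 1)
b3 stroke→I2  (J1: bond 1 brought effort, rest push out)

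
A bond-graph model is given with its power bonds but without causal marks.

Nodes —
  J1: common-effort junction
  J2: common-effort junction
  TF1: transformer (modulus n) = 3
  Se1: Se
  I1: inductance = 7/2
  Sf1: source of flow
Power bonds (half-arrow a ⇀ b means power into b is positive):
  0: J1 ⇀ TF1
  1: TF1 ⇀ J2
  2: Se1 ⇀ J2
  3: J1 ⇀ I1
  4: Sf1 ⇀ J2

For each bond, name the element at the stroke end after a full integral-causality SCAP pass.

b2 →J2  (Se1 fixes effort; stroke away)
b4 →Sf1  (Sf1 (Sf) sets flow on bond)
b1 →TF1  (0-jn J2 has e-setter on 2)
b0 →J1  (TF1: transformer flips bond 1)
b3 →I1  (J1 effort already set via bond 0)

bond 0 |J1
bond 1 |TF1
bond 2 |J2
bond 3 |I1
bond 4 |Sf1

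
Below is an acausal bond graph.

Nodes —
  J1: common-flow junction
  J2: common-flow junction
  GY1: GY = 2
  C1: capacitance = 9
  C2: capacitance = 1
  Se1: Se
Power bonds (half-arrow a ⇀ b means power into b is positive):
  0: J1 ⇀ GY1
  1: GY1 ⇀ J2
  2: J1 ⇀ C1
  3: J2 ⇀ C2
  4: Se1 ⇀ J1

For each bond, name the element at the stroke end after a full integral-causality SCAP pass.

β4 →J1  (Se1 (Se) sets effort on bond)
β2 →J1  (C1 integral (e out))
β0 →GY1  (J1: last free bond brings flow in)
β1 →GY1  (GY1 both-in/both-out from 0)
β3 →J2  (common-f at J2 fixed by 1)

β0 stroke at GY1
β1 stroke at GY1
β2 stroke at J1
β3 stroke at J2
β4 stroke at J1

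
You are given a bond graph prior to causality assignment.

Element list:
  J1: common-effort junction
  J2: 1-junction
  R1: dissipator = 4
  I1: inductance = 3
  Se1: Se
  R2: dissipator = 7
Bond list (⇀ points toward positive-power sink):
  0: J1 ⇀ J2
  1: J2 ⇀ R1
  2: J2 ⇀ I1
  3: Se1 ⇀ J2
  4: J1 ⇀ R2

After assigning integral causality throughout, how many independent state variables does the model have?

1  (I1 all integral)

b3 stroke at J2  (Se1: effort source, stroke at far end)
b2 stroke at I1  (I1: I, integral causality)
b0 stroke at J2  (J2: bond 2 brought flow, rest push out)
b1 stroke at J2  (1-jn J2 has f-setter on 2)
b4 stroke at J1  (only one effort-in slot at J1)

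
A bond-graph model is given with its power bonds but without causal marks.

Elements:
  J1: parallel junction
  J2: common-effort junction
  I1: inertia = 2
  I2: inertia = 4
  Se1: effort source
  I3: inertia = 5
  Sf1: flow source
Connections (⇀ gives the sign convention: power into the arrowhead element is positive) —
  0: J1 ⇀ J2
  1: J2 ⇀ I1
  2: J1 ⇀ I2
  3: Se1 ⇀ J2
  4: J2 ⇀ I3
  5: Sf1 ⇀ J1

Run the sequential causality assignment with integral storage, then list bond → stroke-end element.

b0 →J1
b1 →I1
b2 →I2
b3 →J2
b4 →I3
b5 →Sf1

bond 3 stroke→J2  (source Se1 imposes e)
bond 5 stroke→Sf1  (Sf1 fixes flow; stroke at Sf1)
bond 0 stroke→J1  (J2 effort already set via bond 3)
bond 1 stroke→I1  (0-jn J2 has e-setter on 3)
bond 4 stroke→I3  (common-e at J2 fixed by 3)
bond 2 stroke→I2  (0-jn J1 has e-setter on 0)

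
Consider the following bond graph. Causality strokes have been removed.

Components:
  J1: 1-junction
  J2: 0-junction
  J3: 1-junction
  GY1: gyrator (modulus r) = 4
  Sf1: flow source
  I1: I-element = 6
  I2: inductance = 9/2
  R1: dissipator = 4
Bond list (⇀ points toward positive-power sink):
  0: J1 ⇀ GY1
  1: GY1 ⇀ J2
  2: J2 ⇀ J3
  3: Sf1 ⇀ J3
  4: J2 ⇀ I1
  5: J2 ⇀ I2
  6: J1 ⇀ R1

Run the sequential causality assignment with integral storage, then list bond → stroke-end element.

b0 →J1
b1 →J2
b2 →J3
b3 →Sf1
b4 →I1
b5 →I2
b6 →R1

bond 3 stroke at Sf1  (Sf1: flow source, stroke at near end)
bond 2 stroke at J3  (1-jn J3 has f-setter on 3)
bond 4 stroke at I1  (prefer integral on I1)
bond 5 stroke at I2  (I2 outputs flow p/I2)
bond 1 stroke at J2  (closing 0-jn rule on J2)
bond 0 stroke at J1  (through GY1, causality inverts; strokes same side of GY1)
bond 6 stroke at R1  (J1: last free bond brings flow in)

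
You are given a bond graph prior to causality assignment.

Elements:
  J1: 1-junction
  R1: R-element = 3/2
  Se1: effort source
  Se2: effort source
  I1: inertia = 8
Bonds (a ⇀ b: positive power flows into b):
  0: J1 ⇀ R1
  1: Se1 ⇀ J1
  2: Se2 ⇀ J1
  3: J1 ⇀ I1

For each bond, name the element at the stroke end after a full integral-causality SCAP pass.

β1 stroke→J1  (Se1 fixes effort; stroke away)
β2 stroke→J1  (Se2 (Se) sets effort on bond)
β3 stroke→I1  (prefer integral on I1)
β0 stroke→J1  (J1: bond 3 brought flow, rest push out)

bond 0 stroke at J1
bond 1 stroke at J1
bond 2 stroke at J1
bond 3 stroke at I1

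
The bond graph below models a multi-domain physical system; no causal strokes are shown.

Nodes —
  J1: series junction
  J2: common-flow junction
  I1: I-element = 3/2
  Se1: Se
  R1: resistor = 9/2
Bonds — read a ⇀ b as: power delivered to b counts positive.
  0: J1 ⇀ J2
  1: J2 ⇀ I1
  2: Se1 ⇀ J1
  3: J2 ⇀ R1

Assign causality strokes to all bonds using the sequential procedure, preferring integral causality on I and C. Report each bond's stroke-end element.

bond 0 →J2
bond 1 →I1
bond 2 →J1
bond 3 →J2

#2 |J1  (Se1 (Se) sets effort on bond)
#0 |J2  (only one flow-in slot at J1)
#1 |I1  (I1: I, integral causality)
#3 |J2  (common-f at J2 fixed by 1)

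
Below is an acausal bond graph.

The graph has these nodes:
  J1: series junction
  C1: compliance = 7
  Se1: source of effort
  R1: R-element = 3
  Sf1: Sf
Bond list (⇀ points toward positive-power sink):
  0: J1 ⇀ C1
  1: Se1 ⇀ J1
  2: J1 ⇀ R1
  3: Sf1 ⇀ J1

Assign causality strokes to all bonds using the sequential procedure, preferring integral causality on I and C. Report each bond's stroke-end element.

#1 |J1  (Se1: effort source, stroke at far end)
#3 |Sf1  (Sf1 (Sf) sets flow on bond)
#0 |J1  (common-f at J1 fixed by 3)
#2 |J1  (common-f at J1 fixed by 3)

β0 |J1
β1 |J1
β2 |J1
β3 |Sf1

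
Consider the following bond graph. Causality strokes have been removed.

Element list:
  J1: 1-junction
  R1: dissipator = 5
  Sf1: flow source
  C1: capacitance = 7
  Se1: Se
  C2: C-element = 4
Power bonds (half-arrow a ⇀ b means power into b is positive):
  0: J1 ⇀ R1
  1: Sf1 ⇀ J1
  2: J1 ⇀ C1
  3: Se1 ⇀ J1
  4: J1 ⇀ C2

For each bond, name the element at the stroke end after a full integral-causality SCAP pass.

b0 →J1
b1 →Sf1
b2 →J1
b3 →J1
b4 →J1

bond 1 stroke→Sf1  (source Sf1 imposes f)
bond 3 stroke→J1  (source Se1 imposes e)
bond 0 stroke→J1  (J1 flow already set via bond 1)
bond 2 stroke→J1  (J1: bond 1 brought flow, rest push out)
bond 4 stroke→J1  (J1: bond 1 brought flow, rest push out)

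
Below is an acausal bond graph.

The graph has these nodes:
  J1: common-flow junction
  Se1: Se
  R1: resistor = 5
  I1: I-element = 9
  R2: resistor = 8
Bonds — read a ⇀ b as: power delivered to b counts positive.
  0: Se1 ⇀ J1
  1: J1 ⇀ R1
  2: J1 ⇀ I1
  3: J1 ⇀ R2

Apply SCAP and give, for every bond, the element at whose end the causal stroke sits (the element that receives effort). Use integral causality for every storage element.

bond 0 stroke→J1  (source Se1 imposes e)
bond 2 stroke→I1  (I1: I, integral causality)
bond 1 stroke→J1  (J1 flow already set via bond 2)
bond 3 stroke→J1  (1-jn J1 has f-setter on 2)

b0 stroke→J1
b1 stroke→J1
b2 stroke→I1
b3 stroke→J1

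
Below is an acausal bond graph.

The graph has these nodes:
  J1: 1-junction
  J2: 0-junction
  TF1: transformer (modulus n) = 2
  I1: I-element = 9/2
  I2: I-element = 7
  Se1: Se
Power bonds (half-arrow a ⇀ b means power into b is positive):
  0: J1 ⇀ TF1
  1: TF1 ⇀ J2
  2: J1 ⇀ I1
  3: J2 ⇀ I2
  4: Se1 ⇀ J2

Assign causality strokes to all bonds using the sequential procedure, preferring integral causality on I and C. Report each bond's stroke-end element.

β4 stroke at J2  (Se1: effort source, stroke at far end)
β1 stroke at TF1  (0-jn J2 has e-setter on 4)
β3 stroke at I2  (common-e at J2 fixed by 4)
β0 stroke at J1  (TF TF1: opposite of bond 1)
β2 stroke at I1  (J1 needs exactly one f-in)

bond 0 stroke→J1
bond 1 stroke→TF1
bond 2 stroke→I1
bond 3 stroke→I2
bond 4 stroke→J2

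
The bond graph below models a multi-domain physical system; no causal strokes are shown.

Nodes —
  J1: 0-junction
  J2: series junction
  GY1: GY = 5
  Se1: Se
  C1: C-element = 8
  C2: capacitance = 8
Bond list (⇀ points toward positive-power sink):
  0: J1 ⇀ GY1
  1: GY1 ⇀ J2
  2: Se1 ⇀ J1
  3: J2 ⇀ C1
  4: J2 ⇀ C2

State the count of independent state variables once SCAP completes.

2  (C1, C2 all integral)

β2 |J1  (Se1: effort source, stroke at far end)
β0 |GY1  (0-jn J1 has e-setter on 2)
β1 |GY1  (GY GY1: same side as bond 0)
β3 |J2  (common-f at J2 fixed by 1)
β4 |J2  (common-f at J2 fixed by 1)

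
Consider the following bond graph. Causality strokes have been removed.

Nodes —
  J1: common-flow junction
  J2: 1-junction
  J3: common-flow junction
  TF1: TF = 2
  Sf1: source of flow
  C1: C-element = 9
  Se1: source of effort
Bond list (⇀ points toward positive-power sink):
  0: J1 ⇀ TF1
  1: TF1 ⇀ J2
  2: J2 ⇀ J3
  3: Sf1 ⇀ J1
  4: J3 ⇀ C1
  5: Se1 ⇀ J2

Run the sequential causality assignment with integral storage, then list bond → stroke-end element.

bond 0 →J1
bond 1 →TF1
bond 2 →J2
bond 3 →Sf1
bond 4 →J3
bond 5 →J2

β3 stroke at Sf1  (Sf1 fixes flow; stroke at Sf1)
β5 stroke at J2  (Se1 fixes effort; stroke away)
β0 stroke at J1  (1-jn J1 has f-setter on 3)
β1 stroke at TF1  (TF1 one-in-one-out from 0)
β2 stroke at J2  (J2: bond 1 brought flow, rest push out)
β4 stroke at J3  (common-f at J3 fixed by 2)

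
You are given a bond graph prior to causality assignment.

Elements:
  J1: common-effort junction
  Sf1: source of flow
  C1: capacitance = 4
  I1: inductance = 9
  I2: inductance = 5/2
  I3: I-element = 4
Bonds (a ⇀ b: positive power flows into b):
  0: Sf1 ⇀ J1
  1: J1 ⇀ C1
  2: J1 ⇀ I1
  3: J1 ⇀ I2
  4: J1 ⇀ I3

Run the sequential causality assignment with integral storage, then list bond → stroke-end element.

bond 0 stroke→Sf1
bond 1 stroke→J1
bond 2 stroke→I1
bond 3 stroke→I2
bond 4 stroke→I3

β0 →Sf1  (Sf1 fixes flow; stroke at Sf1)
β1 →J1  (C1: C, integral causality)
β2 →I1  (common-e at J1 fixed by 1)
β3 →I2  (J1: bond 1 brought effort, rest push out)
β4 →I3  (common-e at J1 fixed by 1)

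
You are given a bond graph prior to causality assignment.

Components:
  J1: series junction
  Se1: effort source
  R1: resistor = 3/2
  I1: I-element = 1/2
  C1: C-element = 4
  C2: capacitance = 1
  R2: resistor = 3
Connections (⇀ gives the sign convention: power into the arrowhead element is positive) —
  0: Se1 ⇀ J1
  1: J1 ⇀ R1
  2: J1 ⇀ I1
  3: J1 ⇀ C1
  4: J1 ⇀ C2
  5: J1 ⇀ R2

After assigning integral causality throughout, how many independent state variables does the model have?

3  (C1, C2, I1 all integral)

b0 →J1  (Se1: effort source, stroke at far end)
b2 →I1  (prefer integral on I1)
b1 →J1  (J1: bond 2 brought flow, rest push out)
b3 →J1  (common-f at J1 fixed by 2)
b4 →J1  (J1 flow already set via bond 2)
b5 →J1  (common-f at J1 fixed by 2)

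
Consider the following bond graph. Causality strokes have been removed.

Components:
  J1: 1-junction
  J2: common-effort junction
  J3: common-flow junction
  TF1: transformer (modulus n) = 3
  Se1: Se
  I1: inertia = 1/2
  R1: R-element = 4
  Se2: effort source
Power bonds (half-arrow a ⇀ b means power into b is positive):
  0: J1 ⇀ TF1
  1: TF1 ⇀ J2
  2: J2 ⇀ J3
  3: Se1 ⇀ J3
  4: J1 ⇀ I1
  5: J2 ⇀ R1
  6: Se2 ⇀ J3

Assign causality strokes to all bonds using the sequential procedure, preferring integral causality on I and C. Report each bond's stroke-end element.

β3 stroke at J3  (source Se1 imposes e)
β6 stroke at J3  (Se2 fixes effort; stroke away)
β2 stroke at J2  (J3 needs exactly one f-in)
β1 stroke at TF1  (0-jn J2 has e-setter on 2)
β5 stroke at R1  (0-jn J2 has e-setter on 2)
β0 stroke at J1  (TF1 one-in-one-out from 1)
β4 stroke at I1  (only one flow-in slot at J1)

#0 →J1
#1 →TF1
#2 →J2
#3 →J3
#4 →I1
#5 →R1
#6 →J3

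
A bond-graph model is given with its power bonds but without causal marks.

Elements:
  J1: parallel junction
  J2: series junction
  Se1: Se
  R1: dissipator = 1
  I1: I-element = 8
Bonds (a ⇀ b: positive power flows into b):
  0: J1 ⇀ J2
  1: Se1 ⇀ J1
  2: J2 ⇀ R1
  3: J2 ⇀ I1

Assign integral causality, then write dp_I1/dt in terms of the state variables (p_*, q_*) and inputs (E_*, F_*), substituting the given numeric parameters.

bond 1 →J1  (source Se1 imposes e)
bond 0 →J2  (common-e at J1 fixed by 1)
bond 3 →I1  (prefer integral on I1)
bond 2 →J2  (1-jn J2 has f-setter on 3)

dp_I1/dt = E_Se1 - p_I1/8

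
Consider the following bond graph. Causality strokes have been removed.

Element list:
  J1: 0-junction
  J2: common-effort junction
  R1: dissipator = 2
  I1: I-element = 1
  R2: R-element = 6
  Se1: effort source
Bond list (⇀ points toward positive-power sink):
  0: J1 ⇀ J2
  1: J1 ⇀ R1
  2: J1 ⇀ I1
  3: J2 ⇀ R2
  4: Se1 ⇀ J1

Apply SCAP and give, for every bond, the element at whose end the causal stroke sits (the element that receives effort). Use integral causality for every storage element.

b4 stroke→J1  (source Se1 imposes e)
b0 stroke→J2  (J1 effort already set via bond 4)
b1 stroke→R1  (J1: bond 4 brought effort, rest push out)
b2 stroke→I1  (0-jn J1 has e-setter on 4)
b3 stroke→R2  (J2: bond 0 brought effort, rest push out)

b0 stroke→J2
b1 stroke→R1
b2 stroke→I1
b3 stroke→R2
b4 stroke→J1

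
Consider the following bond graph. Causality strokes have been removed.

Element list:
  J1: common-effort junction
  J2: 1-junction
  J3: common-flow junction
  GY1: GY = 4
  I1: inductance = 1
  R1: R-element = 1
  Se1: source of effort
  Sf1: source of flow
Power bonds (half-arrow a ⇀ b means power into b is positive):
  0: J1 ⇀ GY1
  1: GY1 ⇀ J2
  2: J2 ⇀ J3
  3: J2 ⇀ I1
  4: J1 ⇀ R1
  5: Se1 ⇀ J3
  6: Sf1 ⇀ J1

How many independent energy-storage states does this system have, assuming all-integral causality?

bond 5 stroke at J3  (Se1: effort source, stroke at far end)
bond 6 stroke at Sf1  (Sf1 fixes flow; stroke at Sf1)
bond 2 stroke at J2  (only one flow-in slot at J3)
bond 3 stroke at I1  (I1: I, integral causality)
bond 1 stroke at J2  (1-jn J2 has f-setter on 3)
bond 0 stroke at J1  (through GY1, causality inverts; strokes same side of GY1)
bond 4 stroke at R1  (0-jn J1 has e-setter on 0)

1  (I1 all integral)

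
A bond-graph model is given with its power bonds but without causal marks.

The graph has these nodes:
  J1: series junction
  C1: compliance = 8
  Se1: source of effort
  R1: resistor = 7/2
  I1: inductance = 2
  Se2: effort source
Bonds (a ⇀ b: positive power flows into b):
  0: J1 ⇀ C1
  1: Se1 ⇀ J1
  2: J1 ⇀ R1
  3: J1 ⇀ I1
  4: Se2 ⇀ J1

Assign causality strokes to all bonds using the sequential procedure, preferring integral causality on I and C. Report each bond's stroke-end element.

bond 0 stroke→J1
bond 1 stroke→J1
bond 2 stroke→J1
bond 3 stroke→I1
bond 4 stroke→J1

bond 1 stroke→J1  (source Se1 imposes e)
bond 4 stroke→J1  (source Se2 imposes e)
bond 0 stroke→J1  (prefer integral on C1)
bond 3 stroke→I1  (I1 outputs flow p/I1)
bond 2 stroke→J1  (J1: bond 3 brought flow, rest push out)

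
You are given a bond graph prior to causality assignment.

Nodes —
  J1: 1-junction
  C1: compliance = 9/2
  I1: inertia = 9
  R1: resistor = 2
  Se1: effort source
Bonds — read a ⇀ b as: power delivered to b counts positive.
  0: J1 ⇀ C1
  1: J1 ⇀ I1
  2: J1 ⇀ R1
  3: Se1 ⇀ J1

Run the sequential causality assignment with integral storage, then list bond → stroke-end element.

bond 3 stroke→J1  (Se1 fixes effort; stroke away)
bond 0 stroke→J1  (C1 integral (e out))
bond 1 stroke→I1  (I1 outputs flow p/I1)
bond 2 stroke→J1  (common-f at J1 fixed by 1)

β0 stroke at J1
β1 stroke at I1
β2 stroke at J1
β3 stroke at J1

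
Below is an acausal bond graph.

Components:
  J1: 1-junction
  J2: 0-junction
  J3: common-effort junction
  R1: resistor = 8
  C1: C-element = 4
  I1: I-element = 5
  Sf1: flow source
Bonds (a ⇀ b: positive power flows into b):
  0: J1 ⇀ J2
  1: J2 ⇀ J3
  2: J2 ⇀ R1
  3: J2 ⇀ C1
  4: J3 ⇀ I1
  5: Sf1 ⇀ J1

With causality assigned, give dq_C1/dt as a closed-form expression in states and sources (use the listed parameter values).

bond 5 stroke→Sf1  (Sf1 (Sf) sets flow on bond)
bond 0 stroke→J1  (1-jn J1 has f-setter on 5)
bond 3 stroke→J2  (C1 outputs effort q/C1)
bond 1 stroke→J3  (0-jn J2 has e-setter on 3)
bond 2 stroke→R1  (common-e at J2 fixed by 3)
bond 4 stroke→I1  (J3: bond 1 brought effort, rest push out)

dq_C1/dt = F_Sf1 - p_I1/5 - q_C1/32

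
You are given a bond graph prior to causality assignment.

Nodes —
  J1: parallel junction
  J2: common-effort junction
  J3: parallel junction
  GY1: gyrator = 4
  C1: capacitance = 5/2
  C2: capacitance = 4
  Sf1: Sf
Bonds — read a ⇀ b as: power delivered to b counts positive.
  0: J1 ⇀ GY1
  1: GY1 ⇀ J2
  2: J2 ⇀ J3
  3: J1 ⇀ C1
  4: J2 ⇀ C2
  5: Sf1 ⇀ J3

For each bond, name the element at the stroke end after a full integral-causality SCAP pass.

β0 →GY1
β1 →GY1
β2 →J3
β3 →J1
β4 →J2
β5 →Sf1

β5 |Sf1  (Sf1 fixes flow; stroke at Sf1)
β2 |J3  (J3: last free bond brings effort in)
β3 |J1  (C1 integral (e out))
β0 |GY1  (0-jn J1 has e-setter on 3)
β1 |GY1  (GY1: gyrator matches bond 0)
β4 |J2  (only one effort-in slot at J2)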